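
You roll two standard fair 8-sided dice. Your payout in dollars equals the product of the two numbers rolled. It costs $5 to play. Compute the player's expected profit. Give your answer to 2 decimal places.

$15.25

Distribution of the product of the two numbers rolled: 1 w.p. 1/64, 2 w.p. 1/32, 3 w.p. 1/32, 4 w.p. 3/64, 5 w.p. 1/32, 6 w.p. 1/16, …
E[payout] = (1/64)·1 + (1/32)·2 + (1/32)·3 + (3/64)·4 + (1/32)·5 + (1/16)·6 + (1/32)·7 + (1/16)·8 + (1/64)·9 + (1/32)·10 + (1/16)·12 + (1/32)·14 + (1/32)·15 + (3/64)·16 + (1/32)·18 + (1/32)·20 + (1/32)·21 + (1/16)·24 + (1/64)·25 + (1/32)·28 + (1/32)·30 + (1/32)·32 + (1/32)·35 + (1/64)·36 + (1/32)·40 + (1/32)·42 + (1/32)·48 + (1/64)·49 + (1/32)·56 + (1/64)·64 = 81/4
Expected profit = 81/4 − 5 = 61/4 ≈ $15.25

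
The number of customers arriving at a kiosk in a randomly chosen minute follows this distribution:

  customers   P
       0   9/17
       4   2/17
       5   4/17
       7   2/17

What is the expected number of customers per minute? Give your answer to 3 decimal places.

E[X] = (9/17)·0 + (2/17)·4 + (4/17)·5 + (2/17)·7
     = 42/17 ≈ 2.471

2.471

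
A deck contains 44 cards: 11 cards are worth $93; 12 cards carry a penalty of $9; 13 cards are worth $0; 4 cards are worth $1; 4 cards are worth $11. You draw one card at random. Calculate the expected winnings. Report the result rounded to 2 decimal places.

E[payout] = (11/44)·93 + (12/44)·(-9) + (13/44)·0 + (4/44)·1 + (4/44)·11 = 963/44
≈ $21.89

$21.89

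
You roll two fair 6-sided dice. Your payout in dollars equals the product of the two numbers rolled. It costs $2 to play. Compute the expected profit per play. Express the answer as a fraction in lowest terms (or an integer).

41/4 dollars

Distribution of the product of the two numbers rolled: 1 w.p. 1/36, 2 w.p. 1/18, 3 w.p. 1/18, 4 w.p. 1/12, 5 w.p. 1/18, 6 w.p. 1/9, …
E[payout] = (1/36)·1 + (1/18)·2 + (1/18)·3 + (1/12)·4 + (1/18)·5 + (1/9)·6 + (1/18)·8 + (1/36)·9 + (1/18)·10 + (1/9)·12 + (1/18)·15 + (1/36)·16 + (1/18)·18 + (1/18)·20 + (1/18)·24 + (1/36)·25 + (1/18)·30 + (1/36)·36 = 49/4
Expected profit = 49/4 − 2 = 41/4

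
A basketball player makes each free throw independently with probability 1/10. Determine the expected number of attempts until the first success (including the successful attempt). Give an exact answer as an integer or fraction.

10

For a geometric distribution, E[trials] = 1/p = 1/(1/10) = 10.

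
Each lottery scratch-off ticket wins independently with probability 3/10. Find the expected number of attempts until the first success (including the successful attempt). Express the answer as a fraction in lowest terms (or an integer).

For a geometric distribution, E[trials] = 1/p = 1/(3/10) = 10/3.

10/3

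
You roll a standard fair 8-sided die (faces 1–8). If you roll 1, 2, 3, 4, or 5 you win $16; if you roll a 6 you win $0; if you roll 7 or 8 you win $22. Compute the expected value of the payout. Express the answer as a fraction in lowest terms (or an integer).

31/2 dollars

E[payout] = (1/8)·0 + (5/8)·16 + (1/4)·22 = 31/2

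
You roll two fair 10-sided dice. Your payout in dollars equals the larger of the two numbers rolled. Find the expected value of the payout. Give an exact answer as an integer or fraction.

143/20 dollars

Distribution of the larger of the two numbers rolled: 1 w.p. 1/100, 2 w.p. 3/100, 3 w.p. 1/20, 4 w.p. 7/100, 5 w.p. 9/100, 6 w.p. 11/100, …
E[payout] = (1/100)·1 + (3/100)·2 + (1/20)·3 + (7/100)·4 + (9/100)·5 + (11/100)·6 + (13/100)·7 + (3/20)·8 + (17/100)·9 + (19/100)·10 = 143/20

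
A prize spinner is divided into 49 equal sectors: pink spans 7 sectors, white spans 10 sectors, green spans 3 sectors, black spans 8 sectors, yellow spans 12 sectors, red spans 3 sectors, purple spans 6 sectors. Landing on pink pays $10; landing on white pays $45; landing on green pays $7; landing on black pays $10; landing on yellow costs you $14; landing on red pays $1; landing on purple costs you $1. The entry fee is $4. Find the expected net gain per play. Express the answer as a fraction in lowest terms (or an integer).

E[payout] = (7/49)·10 + (10/49)·45 + (3/49)·7 + (8/49)·10 + (12/49)·(-14) + (3/49)·1 + (6/49)·(-1) = 450/49
Expected profit = 450/49 − 4 = 254/49

254/49 dollars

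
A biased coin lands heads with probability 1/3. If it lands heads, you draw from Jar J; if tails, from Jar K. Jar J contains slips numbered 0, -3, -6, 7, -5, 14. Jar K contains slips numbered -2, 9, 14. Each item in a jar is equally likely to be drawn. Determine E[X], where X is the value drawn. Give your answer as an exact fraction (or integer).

91/18

E[X | Jar J] = (0 − 3 − 6 + 7 − 5 + 14)/6 = 7/6
E[X | Jar K] = (-2 + 9 + 14)/3 = 7
E[X] = (1/3)·7/6 + (2/3)·7 = 91/18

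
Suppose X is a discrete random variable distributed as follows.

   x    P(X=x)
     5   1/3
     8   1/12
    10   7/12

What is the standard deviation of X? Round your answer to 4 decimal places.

2.3034

E[X] = 49/6, E[X²] = 72
Var(X) = E[X²] − (E[X])² = 72 − 2401/36 = 191/36
SD(X) = √(191/36) ≈ 2.3034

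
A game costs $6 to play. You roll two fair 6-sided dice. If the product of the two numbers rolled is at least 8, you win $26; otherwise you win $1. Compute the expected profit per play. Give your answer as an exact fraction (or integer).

E[payout] = (7/18)·1 + (11/18)·26 = 293/18
Expected profit = 293/18 − 6 = 185/18

185/18 dollars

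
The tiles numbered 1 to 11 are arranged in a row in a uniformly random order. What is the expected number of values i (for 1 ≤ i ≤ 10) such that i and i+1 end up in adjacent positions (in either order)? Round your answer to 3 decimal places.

For each i ∈ {1,…,10}, let Xᵢ = 1 if i and i+1 are adjacent. P(Xᵢ=1) = 2·(11−1)!/11! = 2/11.
By linearity, E[ΣXᵢ] = (10)·(2/11) = 20/11.
≈ 1.818

1.818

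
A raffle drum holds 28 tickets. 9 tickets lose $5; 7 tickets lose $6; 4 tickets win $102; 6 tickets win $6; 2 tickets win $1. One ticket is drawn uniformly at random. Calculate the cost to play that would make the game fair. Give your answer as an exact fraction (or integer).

E[payout] = (9/28)·(-5) + (7/28)·(-6) + (4/28)·102 + (6/28)·6 + (2/28)·1 = 359/28
Fair fee = E[payout] = 359/28

359/28 dollars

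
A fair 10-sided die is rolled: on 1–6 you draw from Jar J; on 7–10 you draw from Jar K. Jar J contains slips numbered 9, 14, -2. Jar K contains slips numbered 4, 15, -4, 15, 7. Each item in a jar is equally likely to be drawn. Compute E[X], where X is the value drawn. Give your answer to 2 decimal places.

E[X | Jar J] = (9 + 14 − 2)/3 = 7
E[X | Jar K] = (4 + 15 − 4 + 15 + 7)/5 = 37/5
E[X] = (3/5)·7 + (2/5)·37/5 = 179/25 ≈ 7.16

7.16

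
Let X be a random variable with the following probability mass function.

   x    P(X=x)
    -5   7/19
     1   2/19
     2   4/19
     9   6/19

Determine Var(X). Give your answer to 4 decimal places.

E[X] = (7/19)·(-5) + (2/19)·1 + (4/19)·2 + (6/19)·9 = 29/19
E[X²] = (7/19)·25 + (2/19)·1 + (4/19)·4 + (6/19)·81 = 679/19
Var(X) = 679/19 − (29/19)² = 12060/361 ≈ 33.4072

33.4072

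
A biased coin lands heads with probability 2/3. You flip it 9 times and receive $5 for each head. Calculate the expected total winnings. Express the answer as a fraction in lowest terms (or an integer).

$30

E[#heads] = 9·2/3 = 6 (linearity over flips).
E[winnings] = 5·6 = 30.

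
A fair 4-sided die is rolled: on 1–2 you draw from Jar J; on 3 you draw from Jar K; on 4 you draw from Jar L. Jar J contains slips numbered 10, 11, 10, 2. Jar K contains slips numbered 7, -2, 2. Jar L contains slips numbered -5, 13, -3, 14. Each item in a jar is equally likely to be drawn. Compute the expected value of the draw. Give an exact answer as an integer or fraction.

E[X | Jar J] = (10 + 11 + 10 + 2)/4 = 33/4
E[X | Jar K] = (7 − 2 + 2)/3 = 7/3
E[X | Jar L] = (-5 + 13 − 3 + 14)/4 = 19/4
E[X] = (1/2)·33/4 + (1/4)·7/3 + (1/4)·19/4 = 283/48

283/48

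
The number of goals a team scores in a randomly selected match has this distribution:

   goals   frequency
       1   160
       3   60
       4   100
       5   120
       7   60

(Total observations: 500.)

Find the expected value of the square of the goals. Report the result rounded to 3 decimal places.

Total = 500, so P(goals=1) = 160/500, etc.
E[X²] = (8/25)·1 + (3/25)·9 + (1/5)·16 + (6/25)·25 + (3/25)·49
     = 412/25 ≈ 16.480

16.480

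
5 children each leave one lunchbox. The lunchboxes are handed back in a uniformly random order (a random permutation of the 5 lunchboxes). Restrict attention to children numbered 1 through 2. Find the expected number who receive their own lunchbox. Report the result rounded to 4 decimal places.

Let Xᵢ = 1 if person i gets their own lunchbox. For each i, P(Xᵢ=1) = 1/5.
By linearity of expectation, E[X₁+…+X_2] = 2·(1/5) = 2/5.
≈ 0.4000

0.4000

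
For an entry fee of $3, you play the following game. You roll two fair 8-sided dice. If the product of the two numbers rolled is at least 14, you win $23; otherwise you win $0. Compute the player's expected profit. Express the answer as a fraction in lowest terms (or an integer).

659/64 dollars

E[payout] = (27/64)·0 + (37/64)·23 = 851/64
Expected profit = 851/64 − 3 = 659/64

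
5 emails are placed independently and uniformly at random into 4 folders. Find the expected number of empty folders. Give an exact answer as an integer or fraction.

243/256

Let Xⱼ=1 if folder j is empty. P(Xⱼ=1) = ((4-1)/4)^5 = 243/1024.
By linearity, E[#empty] = 4·243/1024 = 243/256.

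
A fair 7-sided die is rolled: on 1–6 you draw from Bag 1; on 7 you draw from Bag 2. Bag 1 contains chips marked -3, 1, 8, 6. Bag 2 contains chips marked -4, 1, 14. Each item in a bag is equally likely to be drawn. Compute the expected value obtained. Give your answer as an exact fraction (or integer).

E[X | Bag 1] = (-3 + 1 + 8 + 6)/4 = 3
E[X | Bag 2] = (-4 + 1 + 14)/3 = 11/3
E[X] = (6/7)·3 + (1/7)·11/3 = 65/21

65/21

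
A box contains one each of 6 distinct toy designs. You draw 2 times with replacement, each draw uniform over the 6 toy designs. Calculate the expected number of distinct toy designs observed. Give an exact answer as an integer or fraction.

11/6

Let Xⱼ=1 if type j appears at least once. P(Xⱼ=1) = 1 − ((6−1)/6)^2 = 11/36.
E[#distinct] = 6·11/36 = 11/6.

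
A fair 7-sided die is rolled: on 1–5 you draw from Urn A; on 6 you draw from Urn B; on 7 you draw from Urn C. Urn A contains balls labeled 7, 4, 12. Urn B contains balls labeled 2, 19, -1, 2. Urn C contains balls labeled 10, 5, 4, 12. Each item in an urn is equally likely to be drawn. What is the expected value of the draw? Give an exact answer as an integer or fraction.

E[X | Urn A] = (7 + 4 + 12)/3 = 23/3
E[X | Urn B] = (2 + 19 − 1 + 2)/4 = 11/2
E[X | Urn C] = (10 + 5 + 4 + 12)/4 = 31/4
E[X] = (5/7)·23/3 + (1/7)·11/2 + (1/7)·31/4 = 619/84

619/84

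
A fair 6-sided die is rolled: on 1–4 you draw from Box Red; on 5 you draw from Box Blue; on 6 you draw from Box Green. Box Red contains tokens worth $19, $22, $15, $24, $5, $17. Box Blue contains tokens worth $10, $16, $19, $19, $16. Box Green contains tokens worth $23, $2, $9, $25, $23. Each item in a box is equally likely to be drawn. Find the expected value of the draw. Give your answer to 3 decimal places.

$16.733

E[X | Box Red] = (19 + 22 + 15 + 24 + 5 + 17)/6 = 17
E[X | Box Blue] = (10 + 16 + 19 + 19 + 16)/5 = 16
E[X | Box Green] = (23 + 2 + 9 + 25 + 23)/5 = 82/5
E[X] = (2/3)·17 + (1/6)·16 + (1/6)·82/5 = 251/15 ≈ 16.733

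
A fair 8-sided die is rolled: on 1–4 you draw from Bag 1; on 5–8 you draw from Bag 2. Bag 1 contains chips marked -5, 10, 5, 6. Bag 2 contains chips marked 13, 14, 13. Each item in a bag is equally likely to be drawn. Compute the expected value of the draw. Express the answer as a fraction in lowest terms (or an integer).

E[X | Bag 1] = (-5 + 10 + 5 + 6)/4 = 4
E[X | Bag 2] = (13 + 14 + 13)/3 = 40/3
E[X] = (1/2)·4 + (1/2)·40/3 = 26/3

26/3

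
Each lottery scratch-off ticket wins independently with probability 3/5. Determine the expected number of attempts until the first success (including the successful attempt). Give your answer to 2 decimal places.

1.67

For a geometric distribution, E[trials] = 1/p = 1/(3/5) = 5/3.
≈ 1.67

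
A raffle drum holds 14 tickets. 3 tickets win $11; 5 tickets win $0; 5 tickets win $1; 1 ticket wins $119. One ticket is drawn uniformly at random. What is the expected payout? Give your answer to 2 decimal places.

$11.21

E[payout] = (3/14)·11 + (5/14)·0 + (5/14)·1 + (1/14)·119 = 157/14
≈ $11.21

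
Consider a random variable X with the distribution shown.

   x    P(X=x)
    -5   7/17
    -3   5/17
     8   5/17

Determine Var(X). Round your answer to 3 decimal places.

31.419

E[X] = (7/17)·(-5) + (5/17)·(-3) + (5/17)·8 = -10/17
E[X²] = (7/17)·25 + (5/17)·9 + (5/17)·64 = 540/17
Var(X) = 540/17 − (-10/17)² = 9080/289 ≈ 31.419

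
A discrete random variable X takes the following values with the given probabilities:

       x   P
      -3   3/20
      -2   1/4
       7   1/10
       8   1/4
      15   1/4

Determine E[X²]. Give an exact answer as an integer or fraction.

E[X²] = (3/20)·9 + (1/4)·4 + (1/10)·49 + (1/4)·64 + (1/4)·225
     = 159/2

159/2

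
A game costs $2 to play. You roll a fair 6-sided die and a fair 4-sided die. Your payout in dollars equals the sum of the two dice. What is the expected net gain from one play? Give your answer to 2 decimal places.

$4.00

Distribution of the sum of the two dice: 2 w.p. 1/24, 3 w.p. 1/12, 4 w.p. 1/8, 5 w.p. 1/6, 6 w.p. 1/6, 7 w.p. 1/6, …
E[payout] = (1/24)·2 + (1/12)·3 + (1/8)·4 + (1/6)·5 + (1/6)·6 + (1/6)·7 + (1/8)·8 + (1/12)·9 + (1/24)·10 = 6
Expected profit = 6 − 2 = 4 ≈ $4.00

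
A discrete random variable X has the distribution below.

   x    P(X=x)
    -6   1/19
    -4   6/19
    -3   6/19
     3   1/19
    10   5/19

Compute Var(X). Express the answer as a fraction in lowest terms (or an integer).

13180/361

E[X] = (1/19)·(-6) + (6/19)·(-4) + (6/19)·(-3) + (1/19)·3 + (5/19)·10 = 5/19
E[X²] = (1/19)·36 + (6/19)·16 + (6/19)·9 + (1/19)·9 + (5/19)·100 = 695/19
Var(X) = 695/19 − (5/19)² = 13180/361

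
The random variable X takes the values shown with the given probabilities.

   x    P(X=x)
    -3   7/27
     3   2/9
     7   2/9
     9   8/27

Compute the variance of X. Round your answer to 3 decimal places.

22.321

E[X] = (7/27)·(-3) + (2/9)·3 + (2/9)·7 + (8/27)·9 = 37/9
E[X²] = (7/27)·9 + (2/9)·9 + (2/9)·49 + (8/27)·81 = 353/9
Var(X) = 353/9 − (37/9)² = 1808/81 ≈ 22.321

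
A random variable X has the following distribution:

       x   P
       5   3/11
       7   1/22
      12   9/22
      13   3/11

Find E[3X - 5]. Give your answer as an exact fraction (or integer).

E[3x-5] = (3/11)·10 + (1/22)·16 + (9/22)·31 + (3/11)·34
     = 559/22

559/22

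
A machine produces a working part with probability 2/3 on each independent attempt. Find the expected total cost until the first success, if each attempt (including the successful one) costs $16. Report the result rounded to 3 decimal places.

E[#attempts] = 1/p = 3/2; E[cost] = 16·3/2 = 24.
≈ 24.000

$24.000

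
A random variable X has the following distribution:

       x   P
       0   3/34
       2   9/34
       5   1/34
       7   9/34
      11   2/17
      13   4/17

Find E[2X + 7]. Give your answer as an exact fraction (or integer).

E[2x+7] = (3/34)·7 + (9/34)·11 + (1/34)·17 + (9/34)·21 + (2/17)·29 + (4/17)·33
     = 353/17

353/17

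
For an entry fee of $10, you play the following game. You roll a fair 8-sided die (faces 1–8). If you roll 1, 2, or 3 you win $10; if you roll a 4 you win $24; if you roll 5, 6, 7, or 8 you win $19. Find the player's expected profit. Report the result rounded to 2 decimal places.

$6.25

E[payout] = (3/8)·10 + (1/2)·19 + (1/8)·24 = 65/4
Expected profit = 65/4 − 10 = 25/4 ≈ $6.25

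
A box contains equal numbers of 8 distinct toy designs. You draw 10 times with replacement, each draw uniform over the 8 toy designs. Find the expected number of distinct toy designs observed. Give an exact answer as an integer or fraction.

791266575/134217728

Let Xⱼ=1 if type j appears at least once. P(Xⱼ=1) = 1 − ((8−1)/8)^10 = 791266575/1073741824.
E[#distinct] = 8·791266575/1073741824 = 791266575/134217728.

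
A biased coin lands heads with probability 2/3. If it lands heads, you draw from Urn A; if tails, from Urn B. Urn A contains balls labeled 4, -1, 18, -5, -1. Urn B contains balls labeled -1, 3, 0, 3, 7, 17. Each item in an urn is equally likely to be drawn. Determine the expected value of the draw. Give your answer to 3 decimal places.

E[X | Urn A] = (4 − 1 + 18 − 5 − 1)/5 = 3
E[X | Urn B] = (-1 + 3 + 0 + 3 + 7 + 17)/6 = 29/6
E[X] = (2/3)·3 + (1/3)·29/6 = 65/18 ≈ 3.611

3.611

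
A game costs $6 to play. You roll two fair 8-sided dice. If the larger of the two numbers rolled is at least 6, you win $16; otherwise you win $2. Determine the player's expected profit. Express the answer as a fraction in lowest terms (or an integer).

145/32 dollars

E[payout] = (25/64)·2 + (39/64)·16 = 337/32
Expected profit = 337/32 − 6 = 145/32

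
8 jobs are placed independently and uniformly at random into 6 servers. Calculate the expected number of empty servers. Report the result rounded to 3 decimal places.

1.395

Let Xⱼ=1 if server j is empty. P(Xⱼ=1) = ((6-1)/6)^8 = 390625/1679616.
By linearity, E[#empty] = 6·390625/1679616 = 390625/279936.
≈ 1.395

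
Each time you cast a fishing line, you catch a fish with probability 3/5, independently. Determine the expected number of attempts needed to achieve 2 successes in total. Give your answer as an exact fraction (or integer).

10/3

By linearity (sum of 2 independent geometric waits), E[trials] = 2/p = 2/(3/5) = 10/3.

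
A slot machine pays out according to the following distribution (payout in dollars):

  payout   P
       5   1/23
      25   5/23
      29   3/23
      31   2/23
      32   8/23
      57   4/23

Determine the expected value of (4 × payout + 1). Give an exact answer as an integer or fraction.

E[4x+1] = (1/23)·21 + (5/23)·101 + (3/23)·117 + (2/23)·125 + (8/23)·129 + (4/23)·229
     = 3075/23

3075/23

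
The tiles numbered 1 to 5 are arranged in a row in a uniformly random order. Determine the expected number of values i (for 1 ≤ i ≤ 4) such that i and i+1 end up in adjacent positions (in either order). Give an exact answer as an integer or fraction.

For each i ∈ {1,…,4}, let Xᵢ = 1 if i and i+1 are adjacent. P(Xᵢ=1) = 2·(5−1)!/5! = 2/5.
By linearity, E[ΣXᵢ] = (4)·(2/5) = 8/5.

8/5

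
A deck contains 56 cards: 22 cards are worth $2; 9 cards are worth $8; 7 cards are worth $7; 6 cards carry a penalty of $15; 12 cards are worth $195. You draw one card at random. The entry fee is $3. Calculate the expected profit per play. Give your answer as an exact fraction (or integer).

321/8 dollars

E[payout] = (22/56)·2 + (9/56)·8 + (7/56)·7 + (6/56)·(-15) + (12/56)·195 = 345/8
Expected profit = 345/8 − 3 = 321/8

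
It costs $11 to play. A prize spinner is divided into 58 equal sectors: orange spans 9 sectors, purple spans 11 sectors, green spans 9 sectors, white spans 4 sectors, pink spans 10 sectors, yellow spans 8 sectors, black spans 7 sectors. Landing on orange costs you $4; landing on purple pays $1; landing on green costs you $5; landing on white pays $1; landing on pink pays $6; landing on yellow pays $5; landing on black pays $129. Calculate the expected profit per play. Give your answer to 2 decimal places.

$5.16

E[payout] = (9/58)·(-4) + (11/58)·1 + (9/58)·(-5) + (4/58)·1 + (10/58)·6 + (8/58)·5 + (7/58)·129 = 937/58
Expected profit = 937/58 − 11 = 299/58 ≈ $5.16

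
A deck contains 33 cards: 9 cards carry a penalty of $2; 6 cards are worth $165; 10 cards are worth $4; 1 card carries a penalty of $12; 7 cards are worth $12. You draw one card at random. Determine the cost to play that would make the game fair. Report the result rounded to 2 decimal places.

E[payout] = (9/33)·(-2) + (6/33)·165 + (10/33)·4 + (1/33)·(-12) + (7/33)·12 = 1084/33
Fair fee = E[payout] = 1084/33 ≈ $32.85

$32.85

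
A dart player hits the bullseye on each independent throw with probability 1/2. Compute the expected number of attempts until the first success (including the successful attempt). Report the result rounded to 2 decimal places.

2.00

For a geometric distribution, E[trials] = 1/p = 1/(1/2) = 2.
≈ 2.00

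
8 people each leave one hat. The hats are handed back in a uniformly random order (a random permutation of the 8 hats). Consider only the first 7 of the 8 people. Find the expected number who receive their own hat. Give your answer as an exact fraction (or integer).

7/8

Let Xᵢ = 1 if person i gets their own hat. For each i, P(Xᵢ=1) = 1/8.
By linearity of expectation, E[X₁+…+X_7] = 7·(1/8) = 7/8.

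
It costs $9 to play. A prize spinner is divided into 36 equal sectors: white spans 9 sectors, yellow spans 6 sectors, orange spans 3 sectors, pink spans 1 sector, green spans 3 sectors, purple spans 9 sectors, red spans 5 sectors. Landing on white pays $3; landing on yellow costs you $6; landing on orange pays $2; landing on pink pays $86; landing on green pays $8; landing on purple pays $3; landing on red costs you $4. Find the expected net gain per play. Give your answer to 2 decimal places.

E[payout] = (9/36)·3 + (6/36)·(-6) + (3/36)·2 + (1/36)·86 + (3/36)·8 + (9/36)·3 + (5/36)·(-4) = 19/6
Expected profit = 19/6 − 9 = -35/6 ≈ -$5.83

-$5.83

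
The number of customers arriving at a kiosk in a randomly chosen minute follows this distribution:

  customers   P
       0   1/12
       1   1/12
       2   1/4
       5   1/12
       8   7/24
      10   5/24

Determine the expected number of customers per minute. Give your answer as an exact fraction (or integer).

E[X] = (1/12)·0 + (1/12)·1 + (1/4)·2 + (1/12)·5 + (7/24)·8 + (5/24)·10
     = 65/12

65/12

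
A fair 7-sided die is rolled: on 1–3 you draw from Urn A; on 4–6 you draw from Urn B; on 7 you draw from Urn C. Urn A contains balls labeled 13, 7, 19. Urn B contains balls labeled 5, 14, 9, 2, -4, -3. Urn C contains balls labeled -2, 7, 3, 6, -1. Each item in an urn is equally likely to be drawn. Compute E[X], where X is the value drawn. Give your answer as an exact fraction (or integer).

531/70

E[X | Urn A] = (13 + 7 + 19)/3 = 13
E[X | Urn B] = (5 + 14 + 9 + 2 − 4 − 3)/6 = 23/6
E[X | Urn C] = (-2 + 7 + 3 + 6 − 1)/5 = 13/5
E[X] = (3/7)·13 + (3/7)·23/6 + (1/7)·13/5 = 531/70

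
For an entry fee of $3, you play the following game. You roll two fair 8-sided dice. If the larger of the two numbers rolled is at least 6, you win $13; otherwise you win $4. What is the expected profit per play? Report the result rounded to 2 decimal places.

$6.48

E[payout] = (25/64)·4 + (39/64)·13 = 607/64
Expected profit = 607/64 − 3 = 415/64 ≈ $6.48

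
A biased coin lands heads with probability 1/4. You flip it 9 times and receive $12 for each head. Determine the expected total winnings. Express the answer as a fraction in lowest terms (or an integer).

$27

E[#heads] = 9·1/4 = 9/4 (linearity over flips).
E[winnings] = 12·9/4 = 27.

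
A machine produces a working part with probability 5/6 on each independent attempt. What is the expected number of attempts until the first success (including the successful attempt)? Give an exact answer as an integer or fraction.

For a geometric distribution, E[trials] = 1/p = 1/(5/6) = 6/5.

6/5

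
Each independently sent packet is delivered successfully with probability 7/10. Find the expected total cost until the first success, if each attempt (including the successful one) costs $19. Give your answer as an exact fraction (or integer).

E[#attempts] = 1/p = 10/7; E[cost] = 19·10/7 = 190/7.

190/7 dollars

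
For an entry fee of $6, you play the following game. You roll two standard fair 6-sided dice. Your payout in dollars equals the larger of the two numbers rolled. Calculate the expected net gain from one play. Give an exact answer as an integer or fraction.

Distribution of the larger of the two numbers rolled: 1 w.p. 1/36, 2 w.p. 1/12, 3 w.p. 5/36, 4 w.p. 7/36, 5 w.p. 1/4, 6 w.p. 11/36
E[payout] = (1/36)·1 + (1/12)·2 + (5/36)·3 + (7/36)·4 + (1/4)·5 + (11/36)·6 = 161/36
Expected profit = 161/36 − 6 = -55/36

-55/36 dollars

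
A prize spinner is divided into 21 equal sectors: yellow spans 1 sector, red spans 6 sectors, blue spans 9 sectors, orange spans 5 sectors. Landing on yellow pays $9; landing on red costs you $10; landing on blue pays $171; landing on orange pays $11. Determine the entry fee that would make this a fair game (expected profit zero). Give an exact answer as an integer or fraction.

E[payout] = (1/21)·9 + (6/21)·(-10) + (9/21)·171 + (5/21)·11 = 1543/21
Fair fee = E[payout] = 1543/21

1543/21 dollars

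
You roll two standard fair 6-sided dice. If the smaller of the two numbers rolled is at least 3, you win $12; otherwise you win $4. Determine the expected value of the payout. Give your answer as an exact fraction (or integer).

68/9 dollars

E[payout] = (5/9)·4 + (4/9)·12 = 68/9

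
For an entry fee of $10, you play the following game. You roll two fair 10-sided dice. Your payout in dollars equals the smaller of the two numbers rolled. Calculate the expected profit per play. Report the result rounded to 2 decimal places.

-$6.15

Distribution of the smaller of the two numbers rolled: 1 w.p. 19/100, 2 w.p. 17/100, 3 w.p. 3/20, 4 w.p. 13/100, 5 w.p. 11/100, 6 w.p. 9/100, …
E[payout] = (19/100)·1 + (17/100)·2 + (3/20)·3 + (13/100)·4 + (11/100)·5 + (9/100)·6 + (7/100)·7 + (1/20)·8 + (3/100)·9 + (1/100)·10 = 77/20
Expected profit = 77/20 − 10 = -123/20 ≈ -$6.15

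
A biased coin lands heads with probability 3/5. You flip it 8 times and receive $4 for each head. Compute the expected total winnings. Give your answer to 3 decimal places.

$19.200

E[#heads] = 8·3/5 = 24/5 (linearity over flips).
E[winnings] = 4·24/5 = 96/5.
≈ 19.200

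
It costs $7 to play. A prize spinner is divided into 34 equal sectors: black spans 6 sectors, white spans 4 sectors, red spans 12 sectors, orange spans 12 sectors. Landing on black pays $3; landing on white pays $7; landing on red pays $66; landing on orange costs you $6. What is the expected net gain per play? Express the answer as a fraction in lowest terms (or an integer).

264/17 dollars

E[payout] = (6/34)·3 + (4/34)·7 + (12/34)·66 + (12/34)·(-6) = 383/17
Expected profit = 383/17 − 7 = 264/17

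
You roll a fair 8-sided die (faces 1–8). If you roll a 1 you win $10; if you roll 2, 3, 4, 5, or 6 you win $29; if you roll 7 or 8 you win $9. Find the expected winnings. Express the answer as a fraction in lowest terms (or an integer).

E[payout] = (1/4)·9 + (1/8)·10 + (5/8)·29 = 173/8

173/8 dollars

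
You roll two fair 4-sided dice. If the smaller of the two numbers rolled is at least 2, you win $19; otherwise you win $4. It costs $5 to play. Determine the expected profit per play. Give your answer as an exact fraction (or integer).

E[payout] = (7/16)·4 + (9/16)·19 = 199/16
Expected profit = 199/16 − 5 = 119/16

119/16 dollars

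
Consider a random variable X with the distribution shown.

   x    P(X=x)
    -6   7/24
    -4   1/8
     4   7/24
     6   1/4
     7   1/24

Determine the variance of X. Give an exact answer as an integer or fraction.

E[X] = (7/24)·(-6) + (1/8)·(-4) + (7/24)·4 + (1/4)·6 + (1/24)·7 = 17/24
E[X²] = (7/24)·36 + (1/8)·16 + (7/24)·16 + (1/4)·36 + (1/24)·49 = 677/24
Var(X) = 677/24 − (17/24)² = 15959/576

15959/576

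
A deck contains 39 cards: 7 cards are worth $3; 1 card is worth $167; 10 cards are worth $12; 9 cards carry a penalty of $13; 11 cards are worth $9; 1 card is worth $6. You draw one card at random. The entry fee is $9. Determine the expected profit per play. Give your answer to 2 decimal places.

E[payout] = (7/39)·3 + (1/39)·167 + (10/39)·12 + (9/39)·(-13) + (11/39)·9 + (1/39)·6 = 296/39
Expected profit = 296/39 − 9 = -55/39 ≈ -$1.41

-$1.41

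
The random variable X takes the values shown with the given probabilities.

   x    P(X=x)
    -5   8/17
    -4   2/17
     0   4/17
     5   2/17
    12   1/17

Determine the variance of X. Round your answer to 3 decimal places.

22.720

E[X] = (8/17)·(-5) + (2/17)·(-4) + (4/17)·0 + (2/17)·5 + (1/17)·12 = -26/17
E[X²] = (8/17)·25 + (2/17)·16 + (4/17)·0 + (2/17)·25 + (1/17)·144 = 426/17
Var(X) = 426/17 − (-26/17)² = 6566/289 ≈ 22.720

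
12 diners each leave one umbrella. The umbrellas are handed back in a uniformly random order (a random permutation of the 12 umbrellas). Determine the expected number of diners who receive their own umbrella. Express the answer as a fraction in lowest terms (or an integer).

Let Xᵢ = 1 if person i gets their own umbrella. For each i, P(Xᵢ=1) = 1/12.
By linearity of expectation, E[X₁+…+X_12] = 12·(1/12) = 1.

1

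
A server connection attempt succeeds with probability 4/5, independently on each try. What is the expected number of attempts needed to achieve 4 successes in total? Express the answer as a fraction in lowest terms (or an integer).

By linearity (sum of 4 independent geometric waits), E[trials] = 4/p = 4/(4/5) = 5.

5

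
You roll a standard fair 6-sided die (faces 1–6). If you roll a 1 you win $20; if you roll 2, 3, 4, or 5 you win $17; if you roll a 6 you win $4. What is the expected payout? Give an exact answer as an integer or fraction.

E[payout] = (1/6)·4 + (2/3)·17 + (1/6)·20 = 46/3

46/3 dollars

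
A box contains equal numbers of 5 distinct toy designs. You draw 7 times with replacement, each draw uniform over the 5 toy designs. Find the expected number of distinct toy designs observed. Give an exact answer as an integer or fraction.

Let Xⱼ=1 if type j appears at least once. P(Xⱼ=1) = 1 − ((5−1)/5)^7 = 61741/78125.
E[#distinct] = 5·61741/78125 = 61741/15625.

61741/15625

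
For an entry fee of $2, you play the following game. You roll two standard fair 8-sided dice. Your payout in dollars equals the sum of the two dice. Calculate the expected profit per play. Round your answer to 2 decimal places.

Distribution of the sum of the two dice: 2 w.p. 1/64, 3 w.p. 1/32, 4 w.p. 3/64, 5 w.p. 1/16, 6 w.p. 5/64, 7 w.p. 3/32, …
E[payout] = (1/64)·2 + (1/32)·3 + (3/64)·4 + (1/16)·5 + (5/64)·6 + (3/32)·7 + (7/64)·8 + (1/8)·9 + (7/64)·10 + (3/32)·11 + (5/64)·12 + (1/16)·13 + (3/64)·14 + (1/32)·15 + (1/64)·16 = 9
Expected profit = 9 − 2 = 7 ≈ $7.00

$7.00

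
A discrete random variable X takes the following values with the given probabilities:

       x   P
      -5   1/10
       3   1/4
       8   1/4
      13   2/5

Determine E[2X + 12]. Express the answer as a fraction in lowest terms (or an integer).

E[2x+12] = (1/10)·2 + (1/4)·18 + (1/4)·28 + (2/5)·38
     = 269/10

269/10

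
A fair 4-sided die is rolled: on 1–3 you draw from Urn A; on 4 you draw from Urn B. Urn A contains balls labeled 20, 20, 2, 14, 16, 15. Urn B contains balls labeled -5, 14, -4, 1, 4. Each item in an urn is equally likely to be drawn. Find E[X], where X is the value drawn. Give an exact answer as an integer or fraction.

91/8

E[X | Urn A] = (20 + 20 + 2 + 14 + 16 + 15)/6 = 29/2
E[X | Urn B] = (-5 + 14 − 4 + 1 + 4)/5 = 2
E[X] = (3/4)·29/2 + (1/4)·2 = 91/8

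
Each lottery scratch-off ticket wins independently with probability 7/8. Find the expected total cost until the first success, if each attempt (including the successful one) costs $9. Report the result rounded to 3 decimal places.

E[#attempts] = 1/p = 8/7; E[cost] = 9·8/7 = 72/7.
≈ 10.286

$10.286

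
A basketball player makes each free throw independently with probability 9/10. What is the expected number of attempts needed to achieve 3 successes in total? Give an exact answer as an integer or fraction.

By linearity (sum of 3 independent geometric waits), E[trials] = 3/p = 3/(9/10) = 10/3.

10/3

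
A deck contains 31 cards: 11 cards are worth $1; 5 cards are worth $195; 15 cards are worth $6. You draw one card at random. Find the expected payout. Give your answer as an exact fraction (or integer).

1076/31 dollars

E[payout] = (11/31)·1 + (5/31)·195 + (15/31)·6 = 1076/31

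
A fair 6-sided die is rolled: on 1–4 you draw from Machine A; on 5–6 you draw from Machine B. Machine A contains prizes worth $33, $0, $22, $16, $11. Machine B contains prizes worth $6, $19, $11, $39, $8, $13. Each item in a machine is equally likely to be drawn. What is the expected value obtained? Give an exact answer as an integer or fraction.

244/15 dollars

E[X | Machine A] = (33 + 0 + 22 + 16 + 11)/5 = 82/5
E[X | Machine B] = (6 + 19 + 11 + 39 + 8 + 13)/6 = 16
E[X] = (2/3)·82/5 + (1/3)·16 = 244/15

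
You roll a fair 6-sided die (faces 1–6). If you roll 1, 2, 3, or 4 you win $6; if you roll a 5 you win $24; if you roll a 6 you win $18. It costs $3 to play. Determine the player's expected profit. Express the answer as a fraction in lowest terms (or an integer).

$8

E[payout] = (2/3)·6 + (1/6)·18 + (1/6)·24 = 11
Expected profit = 11 − 3 = 8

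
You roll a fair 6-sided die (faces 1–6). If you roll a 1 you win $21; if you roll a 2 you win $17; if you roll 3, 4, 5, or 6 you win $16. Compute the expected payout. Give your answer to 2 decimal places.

$17.00

E[payout] = (2/3)·16 + (1/6)·17 + (1/6)·21 = 17
≈ $17.00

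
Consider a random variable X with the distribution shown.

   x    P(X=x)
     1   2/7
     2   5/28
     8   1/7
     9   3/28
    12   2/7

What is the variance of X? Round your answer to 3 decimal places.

E[X] = (2/7)·1 + (5/28)·2 + (1/7)·8 + (3/28)·9 + (2/7)·12 = 173/28
E[X²] = (2/7)·1 + (5/28)·4 + (1/7)·64 + (3/28)·81 + (2/7)·144 = 1679/28
Var(X) = 1679/28 − (173/28)² = 17083/784 ≈ 21.790

21.790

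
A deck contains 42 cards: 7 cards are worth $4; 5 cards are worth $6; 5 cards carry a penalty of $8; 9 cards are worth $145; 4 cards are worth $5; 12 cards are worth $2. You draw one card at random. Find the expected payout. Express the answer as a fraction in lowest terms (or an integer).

E[payout] = (7/42)·4 + (5/42)·6 + (5/42)·(-8) + (9/42)·145 + (4/42)·5 + (12/42)·2 = 1367/42

1367/42 dollars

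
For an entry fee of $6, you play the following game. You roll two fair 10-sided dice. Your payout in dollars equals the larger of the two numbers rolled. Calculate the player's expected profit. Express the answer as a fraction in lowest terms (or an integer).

Distribution of the larger of the two numbers rolled: 1 w.p. 1/100, 2 w.p. 3/100, 3 w.p. 1/20, 4 w.p. 7/100, 5 w.p. 9/100, 6 w.p. 11/100, …
E[payout] = (1/100)·1 + (3/100)·2 + (1/20)·3 + (7/100)·4 + (9/100)·5 + (11/100)·6 + (13/100)·7 + (3/20)·8 + (17/100)·9 + (19/100)·10 = 143/20
Expected profit = 143/20 − 6 = 23/20

23/20 dollars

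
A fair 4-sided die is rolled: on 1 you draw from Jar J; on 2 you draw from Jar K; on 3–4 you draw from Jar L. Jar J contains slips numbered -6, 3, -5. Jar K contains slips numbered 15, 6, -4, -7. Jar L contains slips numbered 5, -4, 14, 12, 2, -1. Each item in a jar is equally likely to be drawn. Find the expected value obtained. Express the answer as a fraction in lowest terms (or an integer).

E[X | Jar J] = (-6 + 3 − 5)/3 = -8/3
E[X | Jar K] = (15 + 6 − 4 − 7)/4 = 5/2
E[X | Jar L] = (5 − 4 + 14 + 12 + 2 − 1)/6 = 14/3
E[X] = (1/4)·(-8/3) + (1/4)·5/2 + (1/2)·14/3 = 55/24

55/24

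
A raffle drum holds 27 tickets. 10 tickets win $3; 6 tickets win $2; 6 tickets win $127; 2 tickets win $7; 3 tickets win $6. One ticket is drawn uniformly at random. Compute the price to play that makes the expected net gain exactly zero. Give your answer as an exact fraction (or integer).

E[payout] = (10/27)·3 + (6/27)·2 + (6/27)·127 + (2/27)·7 + (3/27)·6 = 836/27
Fair fee = E[payout] = 836/27

836/27 dollars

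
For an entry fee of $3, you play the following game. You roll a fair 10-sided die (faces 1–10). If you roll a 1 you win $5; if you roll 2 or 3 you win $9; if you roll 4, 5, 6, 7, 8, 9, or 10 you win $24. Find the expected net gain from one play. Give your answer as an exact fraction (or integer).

161/10 dollars

E[payout] = (1/10)·5 + (1/5)·9 + (7/10)·24 = 191/10
Expected profit = 191/10 − 3 = 161/10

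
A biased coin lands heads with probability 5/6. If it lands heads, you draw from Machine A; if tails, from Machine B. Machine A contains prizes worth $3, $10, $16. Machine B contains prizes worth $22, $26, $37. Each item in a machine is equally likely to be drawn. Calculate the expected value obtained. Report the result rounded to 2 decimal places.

E[X | Machine A] = (3 + 10 + 16)/3 = 29/3
E[X | Machine B] = (22 + 26 + 37)/3 = 85/3
E[X] = (5/6)·29/3 + (1/6)·85/3 = 115/9 ≈ 12.78

$12.78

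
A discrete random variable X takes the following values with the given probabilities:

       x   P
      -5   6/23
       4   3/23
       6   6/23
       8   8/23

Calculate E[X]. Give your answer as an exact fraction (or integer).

82/23

E[X] = (6/23)·(-5) + (3/23)·4 + (6/23)·6 + (8/23)·8
     = 82/23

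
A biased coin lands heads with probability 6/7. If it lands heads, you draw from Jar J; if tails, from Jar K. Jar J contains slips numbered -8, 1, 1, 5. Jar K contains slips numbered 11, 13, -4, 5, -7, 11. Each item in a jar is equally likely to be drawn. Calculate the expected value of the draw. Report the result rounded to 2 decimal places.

0.48

E[X | Jar J] = (-8 + 1 + 1 + 5)/4 = -1/4
E[X | Jar K] = (11 + 13 − 4 + 5 − 7 + 11)/6 = 29/6
E[X] = (6/7)·(-1/4) + (1/7)·29/6 = 10/21 ≈ 0.48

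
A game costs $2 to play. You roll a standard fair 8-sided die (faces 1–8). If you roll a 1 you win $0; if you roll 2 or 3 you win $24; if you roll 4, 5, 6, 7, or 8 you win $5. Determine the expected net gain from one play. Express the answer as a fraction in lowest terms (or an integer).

57/8 dollars

E[payout] = (1/8)·0 + (5/8)·5 + (1/4)·24 = 73/8
Expected profit = 73/8 − 2 = 57/8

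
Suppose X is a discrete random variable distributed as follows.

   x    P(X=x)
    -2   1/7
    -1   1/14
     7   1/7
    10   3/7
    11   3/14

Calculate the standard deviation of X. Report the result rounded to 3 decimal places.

4.832

E[X] = 51/7, E[X²] = 535/7
Var(X) = E[X²] − (E[X])² = 535/7 − 2601/49 = 1144/49
SD(X) = √(1144/49) ≈ 4.832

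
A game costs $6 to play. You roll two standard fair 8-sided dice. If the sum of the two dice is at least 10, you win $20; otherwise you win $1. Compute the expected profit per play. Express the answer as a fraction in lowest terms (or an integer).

53/16 dollars

E[payout] = (9/16)·1 + (7/16)·20 = 149/16
Expected profit = 149/16 − 6 = 53/16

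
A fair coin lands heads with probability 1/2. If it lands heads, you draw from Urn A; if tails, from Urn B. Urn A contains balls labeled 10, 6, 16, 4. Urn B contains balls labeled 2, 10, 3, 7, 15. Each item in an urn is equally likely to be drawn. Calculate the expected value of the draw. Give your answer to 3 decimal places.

8.200

E[X | Urn A] = (10 + 6 + 16 + 4)/4 = 9
E[X | Urn B] = (2 + 10 + 3 + 7 + 15)/5 = 37/5
E[X] = (1/2)·9 + (1/2)·37/5 = 41/5 ≈ 8.200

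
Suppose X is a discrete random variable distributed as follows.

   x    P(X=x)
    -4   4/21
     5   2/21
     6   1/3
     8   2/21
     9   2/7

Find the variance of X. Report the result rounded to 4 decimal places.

E[X] = (4/21)·(-4) + (2/21)·5 + (1/3)·6 + (2/21)·8 + (2/7)·9 = 106/21
E[X²] = (4/21)·16 + (2/21)·25 + (1/3)·36 + (2/21)·64 + (2/7)·81 = 140/3
Var(X) = 140/3 − (106/21)² = 9344/441 ≈ 21.1882

21.1882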